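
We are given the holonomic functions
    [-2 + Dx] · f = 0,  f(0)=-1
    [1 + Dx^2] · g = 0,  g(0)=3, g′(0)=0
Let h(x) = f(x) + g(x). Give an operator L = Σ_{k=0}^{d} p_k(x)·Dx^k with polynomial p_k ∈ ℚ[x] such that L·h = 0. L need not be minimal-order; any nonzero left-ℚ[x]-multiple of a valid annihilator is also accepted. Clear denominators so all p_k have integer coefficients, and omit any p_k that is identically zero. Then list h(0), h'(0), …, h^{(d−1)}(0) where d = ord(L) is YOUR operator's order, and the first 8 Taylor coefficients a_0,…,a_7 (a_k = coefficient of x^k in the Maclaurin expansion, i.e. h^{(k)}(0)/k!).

f: a_k = -1, -2, -2, -4/3, -2/3, -4/15, -4/45, -8/315, …
g: a_k = 3, 0, -3/2, 0, 1/8, 0, -1/240, 0, …
f+g: L₀ = lclm(L_f,L_g), ord ≤ 1+2.
L = -2 + Dx - 2·Dx^2 + Dx^3  (order 3).
h: a_k = 2, -2, -7/2, -4/3, -13/24, -4/15, -67/720, -8/315, …
ICs: h(0) = 2, h′(0) = -2, h′′(0) = -7.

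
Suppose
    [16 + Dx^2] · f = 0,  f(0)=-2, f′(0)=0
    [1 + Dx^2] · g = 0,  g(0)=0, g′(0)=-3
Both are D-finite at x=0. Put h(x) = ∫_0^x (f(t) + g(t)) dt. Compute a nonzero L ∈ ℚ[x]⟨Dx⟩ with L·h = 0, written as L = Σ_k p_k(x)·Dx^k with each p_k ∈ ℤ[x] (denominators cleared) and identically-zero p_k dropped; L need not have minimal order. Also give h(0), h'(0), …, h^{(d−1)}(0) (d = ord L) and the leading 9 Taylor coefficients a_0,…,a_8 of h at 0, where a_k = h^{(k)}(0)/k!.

f: a_k = -2, 0, 16, 0, -64/3, 0, 512/45, 0, -1024/315, …
g: a_k = 0, -3, 0, 1/2, 0, -1/40, 0, 1/1680, 0, …
Sum ⇒ L₀ = lclm(L_f,L_g) in ℚ(x)⟨Dx⟩.
∫: right-multiply L₀ by Dx.
L = 16·Dx + 17·Dx^3 + Dx^5  (order 5).
h: a_k = 0, -2, -3/2, 16/3, 1/8, -64/15, -1/240, 512/315, 1/13440, …
ICs: h(0) = 0, h′(0) = -2, h′′(0) = -3, h′′′(0) = 32, h′′′′(0) = 3.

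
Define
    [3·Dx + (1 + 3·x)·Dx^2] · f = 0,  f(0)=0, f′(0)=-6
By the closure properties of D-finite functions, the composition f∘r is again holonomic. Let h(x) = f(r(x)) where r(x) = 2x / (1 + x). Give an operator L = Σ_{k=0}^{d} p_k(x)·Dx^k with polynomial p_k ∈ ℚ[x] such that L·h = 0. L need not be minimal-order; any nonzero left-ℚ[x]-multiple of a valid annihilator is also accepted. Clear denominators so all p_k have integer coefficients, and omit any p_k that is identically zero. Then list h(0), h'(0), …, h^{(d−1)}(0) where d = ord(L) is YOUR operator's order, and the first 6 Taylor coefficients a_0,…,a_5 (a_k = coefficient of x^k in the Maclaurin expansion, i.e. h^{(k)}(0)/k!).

L = (8 + 14·x)·Dx + (1 + 8·x + 7·x^2)·Dx^2  (order 2).
h: a_k = 0, -12, 48, -228, 1200, -33612/5, …
ICs: h(0) = 0, h′(0) = -12.

f: a_k = 0, -6, 9, -18, 81/2, -486/5, …
Substitute x→r, Dx→(1/r')Dx; clear ⇒ L₀.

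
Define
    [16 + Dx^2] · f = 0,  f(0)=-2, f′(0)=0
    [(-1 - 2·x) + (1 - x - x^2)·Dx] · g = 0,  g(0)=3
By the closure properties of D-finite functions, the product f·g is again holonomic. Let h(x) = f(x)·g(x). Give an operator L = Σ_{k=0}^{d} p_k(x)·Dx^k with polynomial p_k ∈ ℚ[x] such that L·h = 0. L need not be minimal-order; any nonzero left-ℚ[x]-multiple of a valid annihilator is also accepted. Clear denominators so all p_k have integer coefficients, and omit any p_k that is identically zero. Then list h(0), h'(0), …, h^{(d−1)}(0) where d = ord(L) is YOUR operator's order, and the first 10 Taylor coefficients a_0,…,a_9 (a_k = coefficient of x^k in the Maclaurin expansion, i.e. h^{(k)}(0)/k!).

L = (-14 + 16·x + 16·x^2) + (2 + 4·x)·Dx + (-1 + x + x^2)·Dx^2  (order 2).
h: a_k = -6, -6, 36, 30, 2, 32, 1022/15, 1502/15, 5548/35, 27158/105, …
ICs: h(0) = -6, h′(0) = -6.

f: a_k = -2, 0, 16, 0, -64/3, 0, 512/45, 0, -1024/315, 0, …
g: a_k = 3, 3, 6, 9, 15, 24, 39, 63, 102, 165, …
L₀ := L_f ⊗_s L_g (sym. prod.), ord ≤ 2.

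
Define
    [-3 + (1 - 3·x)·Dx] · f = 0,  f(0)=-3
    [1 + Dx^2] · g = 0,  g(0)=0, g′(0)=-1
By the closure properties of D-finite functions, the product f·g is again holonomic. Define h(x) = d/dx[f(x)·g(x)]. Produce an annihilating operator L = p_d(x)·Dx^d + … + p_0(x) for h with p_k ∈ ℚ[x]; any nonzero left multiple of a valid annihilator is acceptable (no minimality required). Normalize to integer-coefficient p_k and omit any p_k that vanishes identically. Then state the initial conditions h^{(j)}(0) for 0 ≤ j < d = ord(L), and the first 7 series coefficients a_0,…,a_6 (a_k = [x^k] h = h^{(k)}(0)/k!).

L = (-17 - 6·x + 9·x^2) + (-6 + 18·x)·Dx + (1 - 6·x + 9·x^2)·Dx^2  (order 2).
h: a_k = 3, 18, 159/2, 318, 9541/8, 85869/20, 3606497/240, …
ICs: h(0) = 3, h′(0) = 18.

f: a_k = -3, -9, -27, -81, -243, -729, -2187, …
g: a_k = 0, -1, 0, 1/6, 0, -1/120, 0, …
L₀ := L_f ⊗_s L_g (sym. prod.), ord ≤ 2.
Derive L from L₀ (diff closure).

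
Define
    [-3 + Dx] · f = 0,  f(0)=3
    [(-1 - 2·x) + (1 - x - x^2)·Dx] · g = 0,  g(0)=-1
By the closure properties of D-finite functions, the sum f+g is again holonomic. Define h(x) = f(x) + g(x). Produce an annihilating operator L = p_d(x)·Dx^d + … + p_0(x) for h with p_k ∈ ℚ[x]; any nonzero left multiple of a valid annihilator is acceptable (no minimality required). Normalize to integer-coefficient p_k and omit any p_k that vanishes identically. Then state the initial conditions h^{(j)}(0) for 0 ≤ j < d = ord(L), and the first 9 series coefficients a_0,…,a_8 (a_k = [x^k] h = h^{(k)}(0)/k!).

L = (3 + 9·x + 45·x^2 + 18·x^3) + (5 - 24·x - 15·x^2 + 18·x^3 + 9·x^4)·Dx + (-2 + 7·x - 8·x^3 - 3·x^4)·Dx^2  (order 2).
h: a_k = 2, 8, 23/2, 21/2, 41/8, -77/40, -797/80, -11031/560, -150133/4480, …
ICs: h(0) = 2, h′(0) = 8.

f: a_k = 3, 9, 27/2, 27/2, 81/8, 243/40, 243/80, 729/560, 2187/4480, …
g: a_k = -1, -1, -2, -3, -5, -8, -13, -21, -34, …
h₀=f+g: left-lcm gives L₀, ord ≤ 2.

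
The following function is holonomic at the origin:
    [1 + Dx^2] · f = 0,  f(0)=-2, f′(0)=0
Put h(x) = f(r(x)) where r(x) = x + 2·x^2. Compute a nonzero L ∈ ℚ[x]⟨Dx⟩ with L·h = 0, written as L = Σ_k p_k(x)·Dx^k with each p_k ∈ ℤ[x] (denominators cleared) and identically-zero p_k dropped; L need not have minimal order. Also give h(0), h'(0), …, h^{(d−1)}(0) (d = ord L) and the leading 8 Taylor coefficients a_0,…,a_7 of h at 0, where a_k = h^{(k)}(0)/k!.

f: a_k = -2, 0, 1, 0, -1/12, 0, 1/360, 0, …
Substitute x→r, Dx→(1/r')Dx; clear ⇒ L₀.
L = (1 + 12·x + 48·x^2 + 64·x^3) - 4·Dx + (1 + 4·x)·Dx^2  (order 2).
h: a_k = -2, 0, 1, 4, 47/12, -2/3, -719/360, -79/30, …
ICs: h(0) = -2, h′(0) = 0.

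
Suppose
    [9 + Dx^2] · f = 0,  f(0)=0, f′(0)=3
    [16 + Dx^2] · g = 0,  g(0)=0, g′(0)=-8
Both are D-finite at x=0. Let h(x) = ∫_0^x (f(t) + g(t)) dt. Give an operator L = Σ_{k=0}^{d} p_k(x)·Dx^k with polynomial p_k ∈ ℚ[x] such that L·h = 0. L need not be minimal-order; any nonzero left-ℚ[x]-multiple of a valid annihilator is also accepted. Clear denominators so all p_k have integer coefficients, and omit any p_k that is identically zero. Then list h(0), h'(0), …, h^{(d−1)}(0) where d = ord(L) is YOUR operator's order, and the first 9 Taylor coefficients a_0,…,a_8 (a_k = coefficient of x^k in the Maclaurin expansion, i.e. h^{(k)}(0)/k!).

L = 144·Dx + 25·Dx^3 + Dx^5  (order 5).
h: a_k = 0, 0, -5/2, 0, 101/24, 0, -361/144, 0, 30581/40320, …
ICs: h(0) = 0, h′(0) = 0, h′′(0) = -5, h′′′(0) = 0, h′′′′(0) = 101.

f: a_k = 0, 3, 0, -9/2, 0, 81/40, 0, -243/560, 0, …
g: a_k = 0, -8, 0, 64/3, 0, -256/15, 0, 2048/315, 0, …
f+g: L₀ = lclm(L_f,L_g), ord ≤ 2+2.
h=∫₀ˣh₀: take L = L₀·Dx.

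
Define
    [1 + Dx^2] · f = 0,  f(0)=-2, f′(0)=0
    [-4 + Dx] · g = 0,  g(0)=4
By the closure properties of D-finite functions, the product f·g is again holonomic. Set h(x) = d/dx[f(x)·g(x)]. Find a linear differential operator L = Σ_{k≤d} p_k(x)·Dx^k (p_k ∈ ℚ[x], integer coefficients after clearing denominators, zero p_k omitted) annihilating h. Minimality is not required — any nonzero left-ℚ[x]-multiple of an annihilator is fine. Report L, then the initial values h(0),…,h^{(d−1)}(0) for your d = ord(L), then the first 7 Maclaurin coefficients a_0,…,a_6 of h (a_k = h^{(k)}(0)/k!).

L = 17 - 8·Dx + Dx^2  (order 2).
h: a_k = -32, -120, -208, -644/3, -404/3, -33, 1454/45, …
ICs: h(0) = -32, h′(0) = -120.

f: a_k = -2, 0, 1, 0, -1/12, 0, 1/360, …
g: a_k = 4, 16, 32, 128/3, 128/3, 512/15, 1024/45, …
Product ⇒ symmetric product L₀, ord ≤ 2.
h=h₀': d/dx-closure on L₀ ⇒ L.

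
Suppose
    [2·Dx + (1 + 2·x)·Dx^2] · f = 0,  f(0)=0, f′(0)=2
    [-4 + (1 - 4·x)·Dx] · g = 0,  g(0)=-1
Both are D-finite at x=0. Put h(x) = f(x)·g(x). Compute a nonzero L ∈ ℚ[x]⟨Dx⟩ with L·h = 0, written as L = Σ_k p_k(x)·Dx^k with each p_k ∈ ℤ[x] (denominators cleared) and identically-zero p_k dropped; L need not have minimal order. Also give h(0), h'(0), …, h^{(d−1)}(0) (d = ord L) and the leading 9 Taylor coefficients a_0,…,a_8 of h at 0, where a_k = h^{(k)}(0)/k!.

L = 8 + (6 + 24·x)·Dx + (-1 + 2·x + 8·x^2)·Dx^2  (order 2).
h: a_k = 0, -2, -6, -80/3, -308/3, -6256/15, -8288/5, -232704/35, -929696/35, …
ICs: h(0) = 0, h′(0) = -2.

f: a_k = 0, 2, -2, 8/3, -4, 32/5, -32/3, 128/7, -32, …
g: a_k = -1, -4, -16, -64, -256, -1024, -4096, -16384, -65536, …
Sym-product of L_f,L_g gives L₀ (≤ ord 2).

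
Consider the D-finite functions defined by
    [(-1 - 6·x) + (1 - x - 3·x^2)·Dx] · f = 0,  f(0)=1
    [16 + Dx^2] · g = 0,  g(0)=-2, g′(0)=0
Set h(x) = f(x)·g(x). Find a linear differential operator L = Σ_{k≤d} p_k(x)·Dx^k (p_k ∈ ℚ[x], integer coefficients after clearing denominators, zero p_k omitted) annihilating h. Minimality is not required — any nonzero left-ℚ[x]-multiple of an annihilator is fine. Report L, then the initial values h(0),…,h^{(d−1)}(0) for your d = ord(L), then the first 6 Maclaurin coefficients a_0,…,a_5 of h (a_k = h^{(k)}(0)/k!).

f: a_k = 1, 1, 4, 7, 19, 40, …
g: a_k = -2, 0, 16, 0, -64/3, 0, …
f·g: L₀ = L_f ⊗_s L_g, ord ≤ 1·2.
L = (-10 + 16·x + 48·x^2) + (2 + 12·x)·Dx + (-1 + x + 3·x^2)·Dx^2  (order 2).
h: a_k = -2, -2, 8, 2, 14/3, 32/3, …
ICs: h(0) = -2, h′(0) = -2.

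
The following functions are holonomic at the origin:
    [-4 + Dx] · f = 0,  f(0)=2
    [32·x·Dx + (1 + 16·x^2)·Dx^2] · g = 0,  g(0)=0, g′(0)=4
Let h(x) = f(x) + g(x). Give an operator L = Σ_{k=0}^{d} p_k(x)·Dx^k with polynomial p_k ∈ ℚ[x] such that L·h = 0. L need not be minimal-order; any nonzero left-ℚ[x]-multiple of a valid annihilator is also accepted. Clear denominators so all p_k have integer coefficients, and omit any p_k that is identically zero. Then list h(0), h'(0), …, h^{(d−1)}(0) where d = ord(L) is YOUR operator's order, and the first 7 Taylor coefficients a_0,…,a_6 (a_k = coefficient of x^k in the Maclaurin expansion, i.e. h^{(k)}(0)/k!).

f: a_k = 2, 8, 16, 64/3, 64/3, 256/15, 512/45, …
g: a_k = 0, 4, 0, -64/3, 0, 1024/5, 0, …
L₀ := lclm(L_f,L_g); ord L₀ ≤ 1+2.
L = (32 - 256·x - 512·x^2)·Dx + (-12 + 48·x + 64·x^2 - 256·x^3)·Dx^2 + (1 + 4·x + 16·x^2 + 64·x^3)·Dx^3  (order 3).
h: a_k = 2, 12, 16, 0, 64/3, 3328/15, 512/45, …
ICs: h(0) = 2, h′(0) = 12, h′′(0) = 32.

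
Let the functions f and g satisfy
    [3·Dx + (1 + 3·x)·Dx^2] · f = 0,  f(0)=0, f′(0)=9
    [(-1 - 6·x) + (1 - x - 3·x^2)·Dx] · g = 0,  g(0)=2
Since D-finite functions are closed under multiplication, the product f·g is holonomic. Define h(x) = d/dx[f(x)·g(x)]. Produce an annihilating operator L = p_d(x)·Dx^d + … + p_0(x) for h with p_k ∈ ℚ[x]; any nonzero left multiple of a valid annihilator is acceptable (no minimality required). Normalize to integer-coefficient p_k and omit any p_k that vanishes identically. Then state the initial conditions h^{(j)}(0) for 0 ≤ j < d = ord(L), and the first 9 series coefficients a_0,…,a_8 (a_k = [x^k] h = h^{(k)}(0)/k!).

L = (34 + 162·x + 324·x^2) + (1 + 29·x + 180·x^2 + 252·x^3)·Dx + (-1 - 6·x - 2·x^2 + 33·x^3 + 36·x^4)·Dx^2  (order 2).
h: a_k = 18, -18, 297, -198, 5391/2, -10152/5, 220743/10, -779094/35, 24947919/140, …
ICs: h(0) = 18, h′(0) = -18.

f: a_k = 0, 9, -27/2, 27, -243/4, 729/5, -729/2, 6561/7, -19683/8, …
g: a_k = 2, 2, 8, 14, 38, 80, 194, 434, 1016, …
L₀ := L_f ⊗_s L_g (sym. prod.), ord ≤ 2.
h=h₀': d/dx-closure on L₀ ⇒ L.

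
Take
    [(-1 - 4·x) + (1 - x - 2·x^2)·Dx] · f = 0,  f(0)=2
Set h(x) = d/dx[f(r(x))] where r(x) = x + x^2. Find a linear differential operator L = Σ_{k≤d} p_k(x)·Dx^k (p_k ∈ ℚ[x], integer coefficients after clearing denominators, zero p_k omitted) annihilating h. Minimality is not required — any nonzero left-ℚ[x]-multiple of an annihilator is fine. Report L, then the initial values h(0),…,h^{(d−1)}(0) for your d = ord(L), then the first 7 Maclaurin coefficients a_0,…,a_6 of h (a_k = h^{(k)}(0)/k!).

f: a_k = 2, 2, 6, 10, 22, 42, 86, …
Change of var in L_f (x↦r) gives L₀.
Differentiate: ansatz ord ≤ ord L₀ ⇒ L.
L = (8 + 10·x + 30·x^2 + 40·x^3 + 20·x^4) + (-1 - x + 5·x^2 + 10·x^3 + 10·x^4 + 4·x^5)·Dx  (order 1).
h: a_k = 2, 16, 66, 232, 800, 2628, 8358, …
ICs: h(0) = 2.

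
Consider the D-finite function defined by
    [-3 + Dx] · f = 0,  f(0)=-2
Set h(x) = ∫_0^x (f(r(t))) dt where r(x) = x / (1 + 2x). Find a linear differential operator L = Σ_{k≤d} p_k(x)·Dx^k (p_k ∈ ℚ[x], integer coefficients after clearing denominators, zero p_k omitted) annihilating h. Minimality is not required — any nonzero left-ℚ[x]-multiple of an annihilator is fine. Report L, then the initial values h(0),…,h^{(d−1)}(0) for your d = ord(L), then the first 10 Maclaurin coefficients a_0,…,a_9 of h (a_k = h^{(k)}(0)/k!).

f: a_k = -2, -6, -9, -9, -27/4, -81/20, -81/40, -243/280, -729/2240, -243/2240, …
h₀=f(r): pull back L_f along r ⇒ L₀.
h=∫₀ˣh₀: take L = L₀·Dx.
L = -3·Dx + (1 + 4·x + 4·x^2)·Dx^2  (order 2).
h: a_k = 0, -2, -3, 1, 3/4, -51/20, 173/40, -1581/280, 12441/2240, -15139/6720, …
ICs: h(0) = 0, h′(0) = -2.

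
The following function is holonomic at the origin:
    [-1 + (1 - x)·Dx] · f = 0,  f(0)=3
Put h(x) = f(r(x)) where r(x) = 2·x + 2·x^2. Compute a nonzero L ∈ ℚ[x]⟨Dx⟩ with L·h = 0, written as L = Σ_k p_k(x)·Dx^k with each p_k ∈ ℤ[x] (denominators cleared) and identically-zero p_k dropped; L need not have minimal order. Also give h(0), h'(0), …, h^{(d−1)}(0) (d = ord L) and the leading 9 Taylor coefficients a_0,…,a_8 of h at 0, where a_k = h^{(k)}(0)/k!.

f: a_k = 3, 3, 3, 3, 3, 3, 3, 3, 3, …
f∘r: x↦r, Dx↦Dx/r' in L_f ⇒ L₀.
L = (2 + 4·x) + (-1 + 2·x + 2·x^2)·Dx  (order 1).
h: a_k = 3, 6, 18, 48, 132, 360, 984, 2688, 7344, …
ICs: h(0) = 3.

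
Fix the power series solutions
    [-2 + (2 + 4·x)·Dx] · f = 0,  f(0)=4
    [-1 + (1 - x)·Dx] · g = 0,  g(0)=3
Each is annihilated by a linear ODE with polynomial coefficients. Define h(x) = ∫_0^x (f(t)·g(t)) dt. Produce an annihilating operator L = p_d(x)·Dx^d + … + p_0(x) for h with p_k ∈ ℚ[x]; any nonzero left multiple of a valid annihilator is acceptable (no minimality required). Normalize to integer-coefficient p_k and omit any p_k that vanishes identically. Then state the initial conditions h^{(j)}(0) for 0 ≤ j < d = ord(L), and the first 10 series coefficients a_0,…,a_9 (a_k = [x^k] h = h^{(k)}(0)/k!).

f: a_k = 4, 4, -2, 2, -5/2, 7/2, -21/4, 33/4, -429/32, 715/32, …
g: a_k = 3, 3, 3, 3, 3, 3, 3, 3, 3, 3, …
h₀=f·g: eliminate ⇒ L₀, order ≤ 1·1.
h=∫₀ˣh₀: take L = L₀·Dx.
L = (2 + x)·Dx + (-1 - x + 2·x^2)·Dx^2  (order 2).
h: a_k = 0, 12, 12, 6, 6, 33/10, 9/2, 45/28, 9/2, -15/32, …
ICs: h(0) = 0, h′(0) = 12.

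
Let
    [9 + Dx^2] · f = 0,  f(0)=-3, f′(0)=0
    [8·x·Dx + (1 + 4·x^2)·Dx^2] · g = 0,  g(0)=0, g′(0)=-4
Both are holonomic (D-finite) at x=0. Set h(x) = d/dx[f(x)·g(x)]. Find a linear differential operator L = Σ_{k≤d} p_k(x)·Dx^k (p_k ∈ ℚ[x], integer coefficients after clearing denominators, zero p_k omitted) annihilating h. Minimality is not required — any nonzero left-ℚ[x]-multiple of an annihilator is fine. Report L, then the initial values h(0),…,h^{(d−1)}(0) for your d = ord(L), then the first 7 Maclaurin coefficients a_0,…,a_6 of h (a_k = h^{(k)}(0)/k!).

f: a_k = -3, 0, 27/2, 0, -81/8, 0, 243/80, …
g: a_k = 0, -4, 0, 16/3, 0, -64/5, 0, …
L₀ := L_f ⊗_s L_g (sym. prod.), ord ≤ 4.
Differentiate: ansatz ord ≤ ord L₀ ⇒ L.
L = (134325 + 1685016·x^2 + 9665136·x^4 + 17604864·x^6 + 22954752·x^8 + 28366848·x^10 + 26873856·x^12) + (77328·x + 1187136·x^3 + 5460480·x^5 + 10782720·x^7 + 14929920·x^9 + 11943936·x^11)·Dx + (17850 + 242160·x^2 + 1468896·x^4 + 3414528·x^6 + 5764608·x^8 + 7630848·x^10 + 5971968·x^12)·Dx^2 + (8592·x + 131904·x^3 + 606720·x^5 + 1198080·x^7 + 1658880·x^9 + 1327104·x^11)·Dx^3 + (325 + 6104·x^2 + 43888·x^4 + 162048·x^6 + 357120·x^8 + 497664·x^10 + 331776·x^12)·Dx^4  (order 4).
h: a_k = 12, 0, -210, 0, 1509/2, 0, -48813/20, …
ICs: h(0) = 12, h′(0) = 0, h′′(0) = -420, h′′′(0) = 0.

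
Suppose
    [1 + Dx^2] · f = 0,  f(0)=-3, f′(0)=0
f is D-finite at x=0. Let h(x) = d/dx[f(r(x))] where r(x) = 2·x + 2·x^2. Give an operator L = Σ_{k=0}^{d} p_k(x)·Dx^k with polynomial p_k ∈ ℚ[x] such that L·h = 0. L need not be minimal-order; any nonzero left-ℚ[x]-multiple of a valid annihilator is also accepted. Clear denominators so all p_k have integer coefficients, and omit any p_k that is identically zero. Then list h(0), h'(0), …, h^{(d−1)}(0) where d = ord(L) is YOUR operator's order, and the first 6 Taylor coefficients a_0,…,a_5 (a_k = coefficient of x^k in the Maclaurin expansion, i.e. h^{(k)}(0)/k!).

f: a_k = -3, 0, 3/2, 0, -1/8, 0, …
Substitute x→r, Dx→(1/r')Dx; clear ⇒ L₀.
h₀' ⇒ L via d/dx closure of L₀.
L = (16 + 32·x + 96·x^2 + 128·x^3 + 64·x^4) + (-6 - 12·x)·Dx + (1 + 4·x + 4·x^2)·Dx^2  (order 2).
h: a_k = 0, 12, 36, 16, -40, -352/5, …
ICs: h(0) = 0, h′(0) = 12.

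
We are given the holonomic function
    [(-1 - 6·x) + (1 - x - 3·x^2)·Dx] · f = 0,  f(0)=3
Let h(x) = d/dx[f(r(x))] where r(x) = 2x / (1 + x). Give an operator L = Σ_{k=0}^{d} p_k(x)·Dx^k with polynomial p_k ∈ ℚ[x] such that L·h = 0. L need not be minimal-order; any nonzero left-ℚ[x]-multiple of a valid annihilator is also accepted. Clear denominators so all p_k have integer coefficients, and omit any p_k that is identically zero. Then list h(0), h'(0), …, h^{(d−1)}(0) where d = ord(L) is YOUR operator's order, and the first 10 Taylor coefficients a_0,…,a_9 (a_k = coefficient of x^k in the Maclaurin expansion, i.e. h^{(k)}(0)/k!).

L = (14 + 78·x + 546·x^2 + 338·x^3) + (-1 - 14·x + 182·x^3 + 169·x^4)·Dx  (order 1).
h: a_k = 6, 84, 234, 2184, 5070, 42588, 92274, 738192, 1542294, 11995620, …
ICs: h(0) = 6.

f: a_k = 3, 3, 12, 21, 57, 120, 291, 651, 1524, 3477, …
h₀=f(r): pull back L_f along r ⇒ L₀.
h=h₀': d/dx-closure on L₀ ⇒ L.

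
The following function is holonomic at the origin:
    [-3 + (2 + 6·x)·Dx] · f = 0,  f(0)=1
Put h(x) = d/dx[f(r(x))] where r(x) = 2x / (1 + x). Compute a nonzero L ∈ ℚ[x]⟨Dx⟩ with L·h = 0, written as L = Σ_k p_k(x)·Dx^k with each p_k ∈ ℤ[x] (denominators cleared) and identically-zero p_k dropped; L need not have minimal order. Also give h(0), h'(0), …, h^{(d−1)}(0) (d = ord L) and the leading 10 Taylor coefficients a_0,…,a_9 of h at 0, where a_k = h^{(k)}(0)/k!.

f: a_k = 1, 3/2, -9/8, 27/16, -405/128, 1701/256, -15309/1024, 72171/2048, -2814669/32768, 14073345/65536, …
L₀ from L_f via x↦r, Dx↦r'^{-1}Dx.
h₀' ⇒ L via d/dx closure of L₀.
L = (-5 - 14·x) + (-1 - 8·x - 7·x^2)·Dx  (order 1).
h: a_k = 3, -15, 153/2, -861/2, 20685/8, -128961/8, 1644825/16, -10648221/16, 557431281/128, -3677339445/128, …
ICs: h(0) = 3.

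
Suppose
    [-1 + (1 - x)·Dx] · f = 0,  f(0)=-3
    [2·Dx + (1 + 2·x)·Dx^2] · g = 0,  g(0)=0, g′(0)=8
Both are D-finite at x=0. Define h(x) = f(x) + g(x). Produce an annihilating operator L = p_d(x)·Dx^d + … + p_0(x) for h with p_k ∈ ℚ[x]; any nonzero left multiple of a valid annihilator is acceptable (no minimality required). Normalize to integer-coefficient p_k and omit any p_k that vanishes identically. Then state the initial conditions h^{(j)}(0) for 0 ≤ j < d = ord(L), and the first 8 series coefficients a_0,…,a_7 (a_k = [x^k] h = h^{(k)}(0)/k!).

f: a_k = -3, -3, -3, -3, -3, -3, -3, -3, …
g: a_k = 0, 8, -8, 32/3, -16, 128/5, -128/3, 512/7, …
h₀=f+g: left-lcm gives L₀, ord ≤ 3.
L = (14 + 4·x)·Dx + (-1 + 20·x + 8·x^2)·Dx^2 + (-2 - 3·x + 3·x^2 + 2·x^3)·Dx^3  (order 3).
h: a_k = -3, 5, -11, 23/3, -19, 113/5, -137/3, 491/7, …
ICs: h(0) = -3, h′(0) = 5, h′′(0) = -22.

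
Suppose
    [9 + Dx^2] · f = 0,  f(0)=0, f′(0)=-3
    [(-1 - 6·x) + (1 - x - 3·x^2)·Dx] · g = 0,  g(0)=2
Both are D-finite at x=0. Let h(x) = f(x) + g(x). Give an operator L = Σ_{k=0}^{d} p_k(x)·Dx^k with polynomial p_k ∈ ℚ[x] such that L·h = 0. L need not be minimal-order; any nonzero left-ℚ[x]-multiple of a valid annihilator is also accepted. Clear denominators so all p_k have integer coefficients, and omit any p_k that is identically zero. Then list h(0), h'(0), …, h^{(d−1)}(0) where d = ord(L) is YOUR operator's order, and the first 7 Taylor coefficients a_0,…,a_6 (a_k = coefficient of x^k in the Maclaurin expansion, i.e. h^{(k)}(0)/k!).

f: a_k = 0, -3, 0, 9/2, 0, -81/40, 0, …
g: a_k = 2, 2, 8, 14, 38, 80, 194, …
Weyl lclm of L_f,L_g ⇒ L₀ (ord ≤ 3).
L = (-459 - 2916·x - 1539·x^2 - 3888·x^3 - 3645·x^4 - 4374·x^5) + (153 - 153·x - 378·x^2 + 405·x^3 - 2187·x^5 - 2187·x^6)·Dx + (-51 - 324·x - 171·x^2 - 432·x^3 - 405·x^4 - 486·x^5)·Dx^2 + (17 - 17·x - 42·x^2 + 45·x^3 - 243·x^5 - 243·x^6)·Dx^3  (order 3).
h: a_k = 2, -1, 8, 37/2, 38, 3119/40, 194, …
ICs: h(0) = 2, h′(0) = -1, h′′(0) = 16.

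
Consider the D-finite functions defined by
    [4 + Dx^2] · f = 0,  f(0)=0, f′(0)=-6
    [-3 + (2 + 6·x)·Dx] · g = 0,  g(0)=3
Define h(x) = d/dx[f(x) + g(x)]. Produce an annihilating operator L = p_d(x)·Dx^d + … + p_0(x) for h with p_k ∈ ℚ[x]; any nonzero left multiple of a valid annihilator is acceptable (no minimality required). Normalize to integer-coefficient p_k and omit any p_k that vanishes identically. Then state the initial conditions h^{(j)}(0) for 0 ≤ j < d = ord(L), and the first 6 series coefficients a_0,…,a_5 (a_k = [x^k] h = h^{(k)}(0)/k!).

f: a_k = 0, -6, 0, 4, 0, -4/5, …
g: a_k = 3, 9/2, -27/8, 81/16, -1215/128, 5103/256, …
f+g: L₀ = lclm(L_f,L_g), ord ≤ 2+1.
Differentiate: ansatz ord ≤ ord L₀ ⇒ L.
L = (-1812 - 1152·x - 1728·x^2) + (-344 - 1800·x - 3456·x^2 - 3456·x^3)·Dx + (-453 - 288·x - 432·x^2)·Dx^2 + (-86 - 450·x - 864·x^2 - 864·x^3)·Dx^3  (order 3).
h: a_k = -3/2, -27/4, 435/16, -1215/32, 24491/256, -137781/512, …
ICs: h(0) = -3/2, h′(0) = -27/4, h′′(0) = 435/8.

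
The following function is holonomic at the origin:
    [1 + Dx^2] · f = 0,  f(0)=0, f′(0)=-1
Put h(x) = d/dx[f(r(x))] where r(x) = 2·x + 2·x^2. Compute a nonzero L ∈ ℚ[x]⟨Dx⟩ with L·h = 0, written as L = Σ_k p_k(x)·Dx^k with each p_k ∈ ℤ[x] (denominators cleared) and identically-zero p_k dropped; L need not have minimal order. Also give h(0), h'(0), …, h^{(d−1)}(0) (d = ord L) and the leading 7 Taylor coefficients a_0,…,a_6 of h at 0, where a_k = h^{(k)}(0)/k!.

L = (16 + 32·x + 96·x^2 + 128·x^3 + 64·x^4) + (-6 - 12·x)·Dx + (1 + 4·x + 4·x^2)·Dx^2  (order 2).
h: a_k = -2, -4, 4, 16, 56/3, 0, -832/45, …
ICs: h(0) = -2, h′(0) = -4.

f: a_k = 0, -1, 0, 1/6, 0, -1/120, 0, …
L₀ from L_f via x↦r, Dx↦r'^{-1}Dx.
h₀' ⇒ L via d/dx closure of L₀.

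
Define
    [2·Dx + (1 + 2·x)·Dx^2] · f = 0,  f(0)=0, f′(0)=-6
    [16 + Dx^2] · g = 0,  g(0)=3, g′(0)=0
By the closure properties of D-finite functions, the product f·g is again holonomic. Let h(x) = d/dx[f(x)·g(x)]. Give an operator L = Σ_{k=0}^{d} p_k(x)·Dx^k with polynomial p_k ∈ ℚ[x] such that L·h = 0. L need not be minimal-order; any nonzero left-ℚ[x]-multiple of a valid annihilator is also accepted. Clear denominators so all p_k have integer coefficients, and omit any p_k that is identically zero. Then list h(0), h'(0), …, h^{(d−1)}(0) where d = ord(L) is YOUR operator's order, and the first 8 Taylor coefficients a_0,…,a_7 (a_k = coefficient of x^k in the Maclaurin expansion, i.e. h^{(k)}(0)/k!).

L = (-896 + 28672·x + 282624·x^2 + 1032192·x^3 + 1826816·x^4 + 1572864·x^5 + 524288·x^6) + (576 + 12416·x + 66560·x^2 + 153600·x^3 + 163840·x^4 + 65536·x^5)·Dx + (280 + 6592·x + 44480·x^2 + 141312·x^3 + 234496·x^4 + 196608·x^5 + 65536·x^6)·Dx^2 + (36 + 776·x + 4160·x^2 + 9600·x^3 + 10240·x^4 + 4096·x^5)·Dx^3 + (21 + 300·x + 1676·x^2 + 4800·x^3 + 7520·x^4 + 6144·x^5 + 2048·x^6)·Dx^4  (order 4).
h: a_k = -18, 36, 360, -432, -288, 0, 4992/5, -7936/5, …
ICs: h(0) = -18, h′(0) = 36, h′′(0) = 720, h′′′(0) = -2592.

f: a_k = 0, -6, 6, -8, 12, -96/5, 32, -384/7, …
g: a_k = 3, 0, -24, 0, 32, 0, -256/15, 0, …
h₀=f·g: eliminate ⇒ L₀, order ≤ 2·2.
h=h₀': d/dx-closure on L₀ ⇒ L.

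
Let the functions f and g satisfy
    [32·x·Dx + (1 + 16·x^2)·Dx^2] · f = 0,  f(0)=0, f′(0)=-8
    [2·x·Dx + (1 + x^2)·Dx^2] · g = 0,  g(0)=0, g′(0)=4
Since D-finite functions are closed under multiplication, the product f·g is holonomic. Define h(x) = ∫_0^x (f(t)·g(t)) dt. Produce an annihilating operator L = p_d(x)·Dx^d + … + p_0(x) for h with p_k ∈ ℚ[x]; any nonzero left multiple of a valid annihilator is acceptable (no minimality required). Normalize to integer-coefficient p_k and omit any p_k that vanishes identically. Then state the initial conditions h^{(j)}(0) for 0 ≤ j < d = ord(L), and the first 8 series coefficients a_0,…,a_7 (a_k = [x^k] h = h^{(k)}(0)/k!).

L = (-384·x - 10880·x^3 - 16384·x^5 + 34816·x^7 + 98304·x^9)·Dx^2 + (-68 - 3916·x^2 - 19584·x^4 - 14336·x^6 + 121856·x^8 + 147456·x^10)·Dx^3 + (-136·x - 2632·x^3 - 6528·x^5 + 16448·x^7 + 69632·x^9 + 49152·x^11)·Dx^4 + (-1 - 34·x^2 - 305·x^4 + 4880·x^8 + 8704·x^10 + 4096·x^12)·Dx^5  (order 5).
h: a_k = 0, 0, 0, -32/3, 0, 544/15, 0, -76576/315, …
ICs: h(0) = 0, h′(0) = 0, h′′(0) = 0, h′′′(0) = -64, h′′′′(0) = 0.

f: a_k = 0, -8, 0, 128/3, 0, -2048/5, 0, 32768/7, …
g: a_k = 0, 4, 0, -4/3, 0, 4/5, 0, -4/7, …
f·g: L₀ = L_f ⊗_s L_g, ord ≤ 2·2.
h=∫₀ˣh₀: take L = L₀·Dx.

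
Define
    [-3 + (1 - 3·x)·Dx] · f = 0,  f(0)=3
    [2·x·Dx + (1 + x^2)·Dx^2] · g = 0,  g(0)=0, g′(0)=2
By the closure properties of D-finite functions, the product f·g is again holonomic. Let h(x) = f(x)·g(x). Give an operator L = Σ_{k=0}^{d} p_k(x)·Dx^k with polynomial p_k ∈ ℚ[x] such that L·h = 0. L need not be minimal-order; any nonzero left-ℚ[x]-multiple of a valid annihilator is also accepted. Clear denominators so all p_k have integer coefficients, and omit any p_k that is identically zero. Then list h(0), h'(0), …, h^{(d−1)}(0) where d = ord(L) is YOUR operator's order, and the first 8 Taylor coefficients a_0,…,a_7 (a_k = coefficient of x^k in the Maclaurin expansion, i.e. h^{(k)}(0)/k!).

f: a_k = 3, 9, 27, 81, 243, 729, 2187, 6561, …
g: a_k = 0, 2, 0, -2/3, 0, 2/5, 0, -2/7, …
h₀=f·g: eliminate ⇒ L₀, order ≤ 1·2.
L = 6·x + (6 - 2·x + 12·x^2)·Dx + (-1 + 3·x - x^2 + 3·x^3)·Dx^2  (order 2).
h: a_k = 0, 6, 18, 52, 156, 2346/5, 7038/5, 147768/35, …
ICs: h(0) = 0, h′(0) = 6.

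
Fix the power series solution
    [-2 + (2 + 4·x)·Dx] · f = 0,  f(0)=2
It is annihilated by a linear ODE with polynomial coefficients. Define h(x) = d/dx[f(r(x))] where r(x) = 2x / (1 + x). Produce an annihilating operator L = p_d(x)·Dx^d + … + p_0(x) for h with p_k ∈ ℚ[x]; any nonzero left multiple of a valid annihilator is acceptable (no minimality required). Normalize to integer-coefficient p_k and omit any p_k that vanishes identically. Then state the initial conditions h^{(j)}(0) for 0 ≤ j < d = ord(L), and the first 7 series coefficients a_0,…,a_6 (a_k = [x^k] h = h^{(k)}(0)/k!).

L = (-4 - 10·x) + (-1 - 6·x - 5·x^2)·Dx  (order 1).
h: a_k = 4, -16, 60, -240, 1020, -4512, 20468, …
ICs: h(0) = 4.

f: a_k = 2, 2, -1, 1, -5/4, 7/4, -21/8, …
Change of var in L_f (x↦r) gives L₀.
Differentiate: ansatz ord ≤ ord L₀ ⇒ L.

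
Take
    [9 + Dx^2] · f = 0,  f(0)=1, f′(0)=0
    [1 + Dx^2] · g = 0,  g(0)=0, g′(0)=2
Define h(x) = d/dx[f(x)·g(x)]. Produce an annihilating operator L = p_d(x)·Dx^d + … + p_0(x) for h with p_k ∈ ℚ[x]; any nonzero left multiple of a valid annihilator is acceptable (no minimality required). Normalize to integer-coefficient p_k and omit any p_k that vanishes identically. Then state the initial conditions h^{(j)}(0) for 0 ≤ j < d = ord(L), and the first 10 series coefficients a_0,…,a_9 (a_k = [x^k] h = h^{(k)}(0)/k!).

L = 64 + 20·Dx^2 + Dx^4  (order 4).
h: a_k = 2, 0, -28, 0, 124/3, 0, -1016/45, 0, 292/45, 0, …
ICs: h(0) = 2, h′(0) = 0, h′′(0) = -56, h′′′(0) = 0.

f: a_k = 1, 0, -9/2, 0, 27/8, 0, -81/80, 0, 729/4480, 0, …
g: a_k = 0, 2, 0, -1/3, 0, 1/60, 0, -1/2520, 0, 1/181440, …
Sym-product of L_f,L_g gives L₀ (≤ ord 4).
h₀' ⇒ L via d/dx closure of L₀.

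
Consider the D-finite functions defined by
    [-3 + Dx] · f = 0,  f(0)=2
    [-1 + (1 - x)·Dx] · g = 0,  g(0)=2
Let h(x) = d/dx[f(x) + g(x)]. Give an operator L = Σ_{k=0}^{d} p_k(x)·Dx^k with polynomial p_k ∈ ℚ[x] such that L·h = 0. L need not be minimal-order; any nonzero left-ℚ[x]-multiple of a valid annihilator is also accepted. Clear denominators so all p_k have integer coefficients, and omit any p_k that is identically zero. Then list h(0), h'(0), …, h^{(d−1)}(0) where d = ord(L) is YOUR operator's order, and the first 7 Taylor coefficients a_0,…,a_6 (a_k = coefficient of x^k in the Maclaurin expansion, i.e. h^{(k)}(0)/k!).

L = 18·x + (3 - 18·x + 9·x^2)·Dx + (-1 + 4·x - 3·x^2)·Dx^2  (order 2).
h: a_k = 8, 22, 33, 35, 121/4, 483/20, 803/40, …
ICs: h(0) = 8, h′(0) = 22.

f: a_k = 2, 6, 9, 9, 27/4, 81/20, 81/40, …
g: a_k = 2, 2, 2, 2, 2, 2, 2, …
h₀=f+g: left-lcm gives L₀, ord ≤ 2.
h₀' ⇒ L via d/dx closure of L₀.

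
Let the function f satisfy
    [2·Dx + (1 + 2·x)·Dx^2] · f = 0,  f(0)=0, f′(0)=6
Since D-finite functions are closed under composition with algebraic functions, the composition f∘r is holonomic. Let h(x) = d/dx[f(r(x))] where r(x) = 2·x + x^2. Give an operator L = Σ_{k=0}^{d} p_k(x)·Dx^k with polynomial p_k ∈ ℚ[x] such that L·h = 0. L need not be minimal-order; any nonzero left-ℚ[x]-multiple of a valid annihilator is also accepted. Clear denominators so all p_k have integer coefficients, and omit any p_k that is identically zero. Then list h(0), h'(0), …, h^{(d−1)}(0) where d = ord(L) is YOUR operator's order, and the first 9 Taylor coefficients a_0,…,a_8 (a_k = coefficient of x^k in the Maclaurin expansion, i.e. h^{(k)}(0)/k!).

L = (3 + 4·x + 2·x^2) + (1 + 5·x + 6·x^2 + 2·x^3)·Dx  (order 1).
h: a_k = 12, -36, 120, -408, 1392, -4752, 16224, -55392, 189120, …
ICs: h(0) = 12.

f: a_k = 0, 6, -6, 8, -12, 96/5, -32, 384/7, -96, …
Change of var in L_f (x↦r) gives L₀.
Derive L from L₀ (diff closure).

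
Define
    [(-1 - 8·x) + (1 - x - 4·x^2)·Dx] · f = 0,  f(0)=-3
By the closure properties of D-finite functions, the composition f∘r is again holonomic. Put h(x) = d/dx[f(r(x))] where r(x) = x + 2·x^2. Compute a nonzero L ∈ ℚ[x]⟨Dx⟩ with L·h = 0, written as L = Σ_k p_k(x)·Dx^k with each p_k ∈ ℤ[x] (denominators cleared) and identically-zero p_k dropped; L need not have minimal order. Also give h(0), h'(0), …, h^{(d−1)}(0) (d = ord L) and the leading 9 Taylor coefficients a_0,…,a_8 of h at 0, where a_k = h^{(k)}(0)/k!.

f: a_k = -3, -3, -15, -27, -87, -195, -543, -1323, -3495, …
Change of var in L_f (x↦r) gives L₀.
Derive L from L₀ (diff closure).
L = (14 + 20·x + 120·x^2 + 320·x^3 + 320·x^4) + (-1 - 3·x + 10·x^2 + 40·x^3 + 80·x^4 + 64·x^5)·Dx  (order 1).
h: a_k = -3, -42, -261, -1236, -6075, -28782, -128961, -572712, -2504871, …
ICs: h(0) = -3.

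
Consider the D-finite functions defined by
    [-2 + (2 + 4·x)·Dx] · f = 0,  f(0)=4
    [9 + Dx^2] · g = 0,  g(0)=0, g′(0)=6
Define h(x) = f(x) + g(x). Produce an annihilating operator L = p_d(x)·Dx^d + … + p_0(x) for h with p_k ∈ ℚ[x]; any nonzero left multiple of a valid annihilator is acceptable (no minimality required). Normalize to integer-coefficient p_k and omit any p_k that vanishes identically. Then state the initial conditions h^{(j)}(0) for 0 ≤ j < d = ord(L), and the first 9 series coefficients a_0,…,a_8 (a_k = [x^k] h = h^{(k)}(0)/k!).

f: a_k = 4, 4, -2, 2, -5/2, 7/2, -21/4, 33/4, -429/32, …
g: a_k = 0, 6, 0, -9, 0, 81/20, 0, -243/280, 0, …
f+g: L₀ = lclm(L_f,L_g), ord ≤ 1+2.
L = (-27 - 81·x - 81·x^2) + (18 + 117·x + 243·x^2 + 162·x^3)·Dx + (-3 - 9·x - 9·x^2)·Dx^2 + (2 + 13·x + 27·x^2 + 18·x^3)·Dx^3  (order 3).
h: a_k = 4, 10, -2, -7, -5/2, 151/20, -21/4, 2067/280, -429/32, …
ICs: h(0) = 4, h′(0) = 10, h′′(0) = -4.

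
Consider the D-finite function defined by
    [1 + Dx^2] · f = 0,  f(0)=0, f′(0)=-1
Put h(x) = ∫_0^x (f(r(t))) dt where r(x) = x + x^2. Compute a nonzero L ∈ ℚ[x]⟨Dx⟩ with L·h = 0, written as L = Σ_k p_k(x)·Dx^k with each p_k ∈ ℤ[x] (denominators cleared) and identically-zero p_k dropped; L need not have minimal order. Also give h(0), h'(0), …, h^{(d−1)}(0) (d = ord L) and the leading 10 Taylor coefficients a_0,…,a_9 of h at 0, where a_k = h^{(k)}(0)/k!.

L = (1 + 6·x + 12·x^2 + 8·x^3)·Dx - 2·Dx^2 + (1 + 2·x)·Dx^3  (order 3).
h: a_k = 0, 0, -1/2, -1/3, 1/24, 1/10, 59/720, 1/56, -419/40320, -59/6480, …
ICs: h(0) = 0, h′(0) = 0, h′′(0) = -1.

f: a_k = 0, -1, 0, 1/6, 0, -1/120, 0, 1/5040, 0, -1/362880, …
h₀=f(r): pull back L_f along r ⇒ L₀.
∫: right-multiply L₀ by Dx.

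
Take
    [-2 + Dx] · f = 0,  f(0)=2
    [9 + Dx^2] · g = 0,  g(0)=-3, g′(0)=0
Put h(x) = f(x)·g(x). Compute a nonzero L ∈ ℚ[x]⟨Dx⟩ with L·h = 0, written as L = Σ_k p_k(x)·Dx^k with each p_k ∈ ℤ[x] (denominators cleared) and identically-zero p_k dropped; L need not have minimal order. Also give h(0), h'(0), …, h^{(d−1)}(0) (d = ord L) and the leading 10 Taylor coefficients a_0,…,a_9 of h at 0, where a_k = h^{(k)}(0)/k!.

L = 13 - 4·Dx + Dx^2  (order 2).
h: a_k = -6, -12, 15, 46, 119/4, -61/10, -407/24, -3277/420, 239/6720, 43079/30240, …
ICs: h(0) = -6, h′(0) = -12.

f: a_k = 2, 4, 4, 8/3, 4/3, 8/15, 8/45, 16/315, 4/315, 8/2835, …
g: a_k = -3, 0, 27/2, 0, -81/8, 0, 243/80, 0, -2187/4480, 0, …
L₀ := L_f ⊗_s L_g (sym. prod.), ord ≤ 2.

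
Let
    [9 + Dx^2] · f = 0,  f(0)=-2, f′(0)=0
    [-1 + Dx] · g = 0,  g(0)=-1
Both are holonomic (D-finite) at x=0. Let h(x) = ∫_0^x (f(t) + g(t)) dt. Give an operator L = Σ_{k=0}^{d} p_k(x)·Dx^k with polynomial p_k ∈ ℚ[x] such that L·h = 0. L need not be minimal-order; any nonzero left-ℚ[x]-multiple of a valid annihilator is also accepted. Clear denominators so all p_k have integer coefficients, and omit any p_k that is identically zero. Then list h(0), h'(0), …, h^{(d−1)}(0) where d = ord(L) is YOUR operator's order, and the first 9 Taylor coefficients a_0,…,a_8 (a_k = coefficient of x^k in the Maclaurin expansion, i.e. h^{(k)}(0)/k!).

L = -9·Dx + 9·Dx^2 - Dx^3 + Dx^4  (order 4).
h: a_k = 0, -3, -1/2, 17/6, -1/24, -163/120, -1/720, 1457/5040, -1/40320, …
ICs: h(0) = 0, h′(0) = -3, h′′(0) = -1, h′′′(0) = 17.

f: a_k = -2, 0, 9, 0, -27/4, 0, 81/40, 0, -729/2240, …
g: a_k = -1, -1, -1/2, -1/6, -1/24, -1/120, -1/720, -1/5040, -1/40320, …
f+g: L₀ = lclm(L_f,L_g), ord ≤ 2+1.
h=∫h₀ ⇒ L = L₀·Dx.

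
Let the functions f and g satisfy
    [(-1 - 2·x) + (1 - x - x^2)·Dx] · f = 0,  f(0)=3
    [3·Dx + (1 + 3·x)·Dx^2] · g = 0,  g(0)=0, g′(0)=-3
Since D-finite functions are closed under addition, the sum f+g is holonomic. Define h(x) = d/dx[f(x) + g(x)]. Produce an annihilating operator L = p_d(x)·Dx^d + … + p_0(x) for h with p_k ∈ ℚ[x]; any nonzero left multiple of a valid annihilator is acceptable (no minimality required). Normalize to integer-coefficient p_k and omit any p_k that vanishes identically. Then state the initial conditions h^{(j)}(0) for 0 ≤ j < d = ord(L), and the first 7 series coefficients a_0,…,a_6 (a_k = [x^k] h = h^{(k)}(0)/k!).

L = (126 + 342·x + 468·x^2 + 180·x^3 + 108·x^4) + (156·x + 576·x^2 + 672·x^3 + 378·x^4 + 180·x^5)·Dx + (-7 - 35·x - 29·x^2 + 63·x^3 + 99·x^4 + 93·x^5 + 36·x^6)·Dx^2  (order 2).
h: a_k = 0, 21, 0, 141, -123, 963, -1746, …
ICs: h(0) = 0, h′(0) = 21.

f: a_k = 3, 3, 6, 9, 15, 24, 39, …
g: a_k = 0, -3, 9/2, -9, 81/4, -243/5, 243/2, …
Sum ⇒ L₀ = lclm(L_f,L_g) in ℚ(x)⟨Dx⟩.
Differentiate: ansatz ord ≤ ord L₀ ⇒ L.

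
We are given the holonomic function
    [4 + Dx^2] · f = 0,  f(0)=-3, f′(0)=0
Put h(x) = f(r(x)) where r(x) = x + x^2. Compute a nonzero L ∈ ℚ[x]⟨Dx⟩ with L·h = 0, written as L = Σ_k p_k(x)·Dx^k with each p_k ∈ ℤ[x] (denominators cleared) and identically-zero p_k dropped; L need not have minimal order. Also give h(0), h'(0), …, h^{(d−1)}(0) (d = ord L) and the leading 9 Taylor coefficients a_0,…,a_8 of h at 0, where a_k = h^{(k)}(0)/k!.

L = (4 + 24·x + 48·x^2 + 32·x^3) - 2·Dx + (1 + 2·x)·Dx^2  (order 2).
h: a_k = -3, 0, 6, 12, 4, -8, -176/15, -32/5, 208/105, …
ICs: h(0) = -3, h′(0) = 0.

f: a_k = -3, 0, 6, 0, -2, 0, 4/15, 0, -2/105, …
h₀=f(r): pull back L_f along r ⇒ L₀.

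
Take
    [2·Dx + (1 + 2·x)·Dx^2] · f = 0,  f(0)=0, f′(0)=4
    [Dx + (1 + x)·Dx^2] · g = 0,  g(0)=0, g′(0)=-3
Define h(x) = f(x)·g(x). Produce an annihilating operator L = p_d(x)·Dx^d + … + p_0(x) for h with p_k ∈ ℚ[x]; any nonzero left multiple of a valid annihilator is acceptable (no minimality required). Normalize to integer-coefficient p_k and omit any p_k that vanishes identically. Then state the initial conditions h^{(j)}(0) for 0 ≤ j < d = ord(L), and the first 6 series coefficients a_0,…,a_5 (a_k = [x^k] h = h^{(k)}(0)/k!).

f: a_k = 0, 4, -4, 16/3, -8, 64/5, …
g: a_k = 0, -3, 3/2, -1, 3/4, -3/5, …
h₀=f·g: eliminate ⇒ L₀, order ≤ 2·2.
L = (20 + 48·x + 32·x^2)·Dx + (66 + 268·x + 360·x^2 + 160·x^3)·Dx^2 + (32 + 180·x + 372·x^2 + 336·x^3 + 112·x^4)·Dx^3 + (3 + 22·x + 63·x^2 + 88·x^3 + 60·x^4 + 16·x^5)·Dx^4  (order 4).
h: a_k = 0, 0, -12, 18, -26, 39, …
ICs: h(0) = 0, h′(0) = 0, h′′(0) = -24, h′′′(0) = 108.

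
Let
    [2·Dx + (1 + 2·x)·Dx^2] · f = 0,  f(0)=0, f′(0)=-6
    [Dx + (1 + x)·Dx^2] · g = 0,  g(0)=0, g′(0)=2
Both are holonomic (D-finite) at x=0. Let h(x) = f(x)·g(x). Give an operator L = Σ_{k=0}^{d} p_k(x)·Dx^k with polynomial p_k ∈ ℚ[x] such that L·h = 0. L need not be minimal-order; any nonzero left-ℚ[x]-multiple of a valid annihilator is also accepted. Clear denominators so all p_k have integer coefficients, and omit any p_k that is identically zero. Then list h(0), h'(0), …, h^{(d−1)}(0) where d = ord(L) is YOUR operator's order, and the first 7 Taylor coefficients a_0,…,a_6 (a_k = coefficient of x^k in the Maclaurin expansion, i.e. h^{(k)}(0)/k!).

f: a_k = 0, -6, 6, -8, 12, -96/5, 32, …
g: a_k = 0, 2, -1, 2/3, -1/2, 2/5, -1/3, …
Sym-product of L_f,L_g gives L₀ (≤ ord 4).
L = (20 + 48·x + 32·x^2)·Dx + (66 + 268·x + 360·x^2 + 160·x^3)·Dx^2 + (32 + 180·x + 372·x^2 + 336·x^3 + 112·x^4)·Dx^3 + (3 + 22·x + 63·x^2 + 88·x^3 + 60·x^4 + 16·x^5)·Dx^4  (order 4).
h: a_k = 0, 0, -12, 18, -26, 39, -917/15, …
ICs: h(0) = 0, h′(0) = 0, h′′(0) = -24, h′′′(0) = 108.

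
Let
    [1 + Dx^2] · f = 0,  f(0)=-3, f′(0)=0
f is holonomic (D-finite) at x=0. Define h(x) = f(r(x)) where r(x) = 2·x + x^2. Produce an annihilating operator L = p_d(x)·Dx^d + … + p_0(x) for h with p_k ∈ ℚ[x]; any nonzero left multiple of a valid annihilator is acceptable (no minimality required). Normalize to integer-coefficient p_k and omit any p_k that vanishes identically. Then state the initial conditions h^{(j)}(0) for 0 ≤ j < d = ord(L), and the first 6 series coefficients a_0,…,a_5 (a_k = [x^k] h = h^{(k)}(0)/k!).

L = (4 + 12·x + 12·x^2 + 4·x^3) - Dx + (1 + x)·Dx^2  (order 2).
h: a_k = -3, 0, 6, 6, -1/2, -4, …
ICs: h(0) = -3, h′(0) = 0.

f: a_k = -3, 0, 3/2, 0, -1/8, 0, …
h₀=f(r): pull back L_f along r ⇒ L₀.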